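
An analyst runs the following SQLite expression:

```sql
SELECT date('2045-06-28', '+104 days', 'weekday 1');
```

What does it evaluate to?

Applying '+104 days' to 2045-06-28: counting 104 days forward gives 2045-10-10.
`weekday 1` advances to the next Monday; 2045-10-10 is a Tuesday, so it moves forward to 2045-10-16.

2045-10-16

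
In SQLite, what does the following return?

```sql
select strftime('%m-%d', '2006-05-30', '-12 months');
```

05-30

First apply '-12 months': 2006-05-30 → 2005-05-30.
`%m-%d` extracts the month-day: 05-30.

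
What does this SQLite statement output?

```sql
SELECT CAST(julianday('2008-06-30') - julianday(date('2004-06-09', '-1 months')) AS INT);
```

1513

Adding -1 month to 2004-06-09 gives 2004-05-09.
22 days remain in May 2004 after the 9th (31 − 9).
Full months from June 2004 through May 2008 contribute their day counts.
Then 30 days into June 2008.
Total: 22 + 30 + 31 + 31 + 30 + 31 + 30 + 31 + 31 + 28 + 31 + 30 + 31 + 30 + 31 + 31 + 30 + 31 + 30 + 31 + 31 + 28 + 31 + 30 + 31 + 30 + 31 + 31 + 30 + 31 + 30 + 31 + 31 + 28 + 31 + 30 + 31 + 30 + 31 + 31 + 30 + 31 + 30 + 31 + 31 + 29 + 31 + 30 + 31 + 30 = 1513.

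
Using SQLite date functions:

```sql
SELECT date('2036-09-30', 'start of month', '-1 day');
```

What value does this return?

`start of month` rewinds 2036-09-30 to 2036-09-01.
Going back 1 day from 2036-09-01 reaches 2036-08-31 (last day of August, 31 days).

2036-08-31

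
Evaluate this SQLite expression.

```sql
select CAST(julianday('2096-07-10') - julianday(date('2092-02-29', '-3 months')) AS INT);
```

Adding -3 months to 2092-02-29 gives 2091-11-29.
1 day remains in November 2091 after the 29th (30 − 29).
Full months from December 2091 through June 2096 contribute their day counts.
Then 10 days into July 2096.
Total: 1 + 31 + 31 + 29 + 31 + 30 + 31 + 30 + 31 + 31 + 30 + 31 + 30 + 31 + 31 + 28 + 31 + 30 + 31 + 30 + 31 + 31 + 30 + 31 + 30 + 31 + 31 + 28 + 31 + 30 + 31 + 30 + 31 + 31 + 30 + 31 + 30 + 31 + 31 + 28 + 31 + 30 + 31 + 30 + 31 + 31 + 30 + 31 + 30 + 31 + 31 + 29 + 31 + 30 + 31 + 30 + 10 = 1685.

1685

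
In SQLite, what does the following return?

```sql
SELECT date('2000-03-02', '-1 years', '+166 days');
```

Adding -1 year to 2000-03-02 gives 1999-03-02.
Applying '+166 days' to 1999-03-02: counting 166 days forward gives 1999-08-15.

1999-08-15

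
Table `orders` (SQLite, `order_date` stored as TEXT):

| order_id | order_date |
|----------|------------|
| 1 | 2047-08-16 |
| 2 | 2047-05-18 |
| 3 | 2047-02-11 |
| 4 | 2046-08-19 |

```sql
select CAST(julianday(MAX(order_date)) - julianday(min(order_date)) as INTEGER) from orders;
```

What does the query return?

MIN = 2046-08-19, MAX = 2047-08-16.
12 days remain in August 2046 after the 19th (31 − 19).
Full months from September 2046 through July 2047 contribute their day counts.
Then 16 days into August 2047.
Total: 12 + 30 + 31 + 30 + 31 + 31 + 28 + 31 + 30 + 31 + 30 + 31 + 16 = 362.

362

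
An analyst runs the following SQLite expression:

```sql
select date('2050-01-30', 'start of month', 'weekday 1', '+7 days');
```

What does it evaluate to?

`start of month` rewinds 2050-01-30 to 2050-01-01.
`weekday 1` advances to the next Monday; 2050-01-01 is a Saturday, so it moves forward to 2050-01-03.
Advancing 7 more days within January lands on 2050-01-10.

2050-01-10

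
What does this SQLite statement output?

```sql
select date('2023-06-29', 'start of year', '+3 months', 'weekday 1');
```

`start of year` rewinds 2023-06-29 to 2023-01-01.
Adding +3 months to 2023-01-01 gives 2023-04-01.
`weekday 1` advances to the next Monday; 2023-04-01 is a Saturday, so it moves forward to 2023-04-03.

2023-04-03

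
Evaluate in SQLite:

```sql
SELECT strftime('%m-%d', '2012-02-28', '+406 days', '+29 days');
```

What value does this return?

First apply '+406 days', '+29 days': 2012-02-28 → 2013-05-08.
`%m-%d` extracts the month-day: 05-08.

05-08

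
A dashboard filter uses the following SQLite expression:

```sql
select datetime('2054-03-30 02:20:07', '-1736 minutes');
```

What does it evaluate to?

2054-03-28 21:24:07

1736 minutes = 28h 56m; -1736 minutes from 2054-03-30 02:20:07 is 2054-03-28 21:24:07 (crosses midnight).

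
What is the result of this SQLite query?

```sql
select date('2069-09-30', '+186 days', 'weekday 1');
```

2070-04-07

Applying '+186 days' to 2069-09-30: counting 186 days forward gives 2070-04-04.
`weekday 1` advances to the next Monday; 2070-04-04 is a Friday, so it moves forward to 2070-04-07.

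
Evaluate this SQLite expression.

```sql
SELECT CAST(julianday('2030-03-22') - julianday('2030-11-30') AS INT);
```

-253

9 days remain in March 2030 after the 22nd (31 − 22).
Full months from April 2030 through October 2030 contribute their day counts.
Then 30 days into November 2030.
Total: 9 + 30 + 31 + 30 + 31 + 31 + 30 + 31 + 30 = 253.
The subtraction is earlier − later, so the result is −253 → -253.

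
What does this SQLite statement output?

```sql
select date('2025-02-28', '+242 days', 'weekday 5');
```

Applying '+242 days' to 2025-02-28: counting 242 days forward gives 2025-10-28.
`weekday 5` advances to the next Friday; 2025-10-28 is a Tuesday, so it moves forward to 2025-10-31.

2025-10-31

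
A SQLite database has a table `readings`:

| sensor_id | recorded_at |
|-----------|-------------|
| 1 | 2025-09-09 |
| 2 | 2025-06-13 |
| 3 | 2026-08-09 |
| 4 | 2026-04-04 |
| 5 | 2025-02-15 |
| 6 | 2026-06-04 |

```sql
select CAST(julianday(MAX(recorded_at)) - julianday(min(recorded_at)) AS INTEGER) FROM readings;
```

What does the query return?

MIN = 2025-02-15, MAX = 2026-08-09.
13 days remain in February 2025 after the 15th (28 − 15).
Full months from March 2025 through July 2026 contribute their day counts.
Then 9 days into August 2026.
Total: 13 + 31 + 30 + 31 + 30 + 31 + 31 + 30 + 31 + 30 + 31 + 31 + 28 + 31 + 30 + 31 + 30 + 31 + 9 = 540.

540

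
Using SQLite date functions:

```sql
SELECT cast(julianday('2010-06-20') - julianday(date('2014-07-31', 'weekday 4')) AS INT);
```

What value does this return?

-1502

`weekday 4` advances to the next Thursday; 2014-07-31 is already a Thursday, so it stays at 2014-07-31.
10 days remain in June 2010 after the 20th (30 − 20).
Full months from July 2010 through June 2014 contribute their day counts.
Then 31 days into July 2014.
Total: 10 + 31 + 31 + 30 + 31 + 30 + 31 + 31 + 28 + 31 + 30 + 31 + 30 + 31 + 31 + 30 + 31 + 30 + 31 + 31 + 29 + 31 + 30 + 31 + 30 + 31 + 31 + 30 + 31 + 30 + 31 + 31 + 28 + 31 + 30 + 31 + 30 + 31 + 31 + 30 + 31 + 30 + 31 + 31 + 28 + 31 + 30 + 31 + 30 + 31 = 1502.
The subtraction is earlier − later, so the result is −1502 → -1502.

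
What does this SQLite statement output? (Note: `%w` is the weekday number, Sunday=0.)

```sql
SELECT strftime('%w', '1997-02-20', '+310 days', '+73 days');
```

2

First apply '+310 days', '+73 days': 1997-02-20 → 1998-03-10.
1998-03-10 is a Tuesday; with Sunday=0 that is 2.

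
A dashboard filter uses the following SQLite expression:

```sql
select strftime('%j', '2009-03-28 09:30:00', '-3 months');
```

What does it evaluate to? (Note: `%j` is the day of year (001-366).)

363

First apply '-3 months': 2009-03-28 09:30:00 → 2008-12-28 09:30:00.
Day-of-year for 2008-12-28: days since 2008-01-01 inclusive = 363, zero-padded to 363.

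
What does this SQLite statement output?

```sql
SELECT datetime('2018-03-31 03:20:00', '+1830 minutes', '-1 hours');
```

2018-04-01 08:50:00

1830 minutes = 30h 30m; +1830 minutes from 2018-03-31 03:20:00 is 2018-04-01 09:50:00 (crosses midnight).
-1 hours from 2018-04-01 09:50:00 is 2018-04-01 08:50:00.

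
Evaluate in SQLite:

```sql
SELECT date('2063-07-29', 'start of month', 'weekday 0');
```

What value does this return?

`start of month` rewinds 2063-07-29 to 2063-07-01.
`weekday 0` advances to the next Sunday; 2063-07-01 is already a Sunday, so it stays at 2063-07-01.

2063-07-01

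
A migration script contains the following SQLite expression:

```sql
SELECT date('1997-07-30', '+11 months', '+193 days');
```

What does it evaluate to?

1999-01-09

Adding +11 months to 1997-07-30 gives 1998-06-30.
Applying '+193 days' to 1998-06-30: counting 193 days forward gives 1999-01-09.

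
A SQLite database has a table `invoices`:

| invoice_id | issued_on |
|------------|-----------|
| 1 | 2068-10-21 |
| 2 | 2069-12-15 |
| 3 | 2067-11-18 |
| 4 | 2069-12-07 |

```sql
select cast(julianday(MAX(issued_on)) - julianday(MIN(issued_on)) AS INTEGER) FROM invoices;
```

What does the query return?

758

MIN = 2067-11-18, MAX = 2069-12-15.
12 days remain in November 2067 after the 18th (30 − 18).
Full months from December 2067 through November 2069 contribute their day counts.
Then 15 days into December 2069.
Total: 12 + 31 + 31 + 29 + 31 + 30 + 31 + 30 + 31 + 31 + 30 + 31 + 30 + 31 + 31 + 28 + 31 + 30 + 31 + 30 + 31 + 31 + 30 + 31 + 30 + 15 = 758.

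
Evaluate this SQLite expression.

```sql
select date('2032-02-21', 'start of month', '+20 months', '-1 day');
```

`start of month` rewinds 2032-02-21 to 2032-02-01.
Adding +20 months to 2032-02-01 gives 2033-10-01.
Going back 1 day from 2033-10-01 reaches 2033-09-30 (last day of September, 30 days).

2033-09-30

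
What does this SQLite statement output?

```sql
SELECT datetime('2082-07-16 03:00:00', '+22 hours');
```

+22 hours from 2082-07-16 03:00:00 is 2082-07-17 01:00:00 (crosses midnight).

2082-07-17 01:00:00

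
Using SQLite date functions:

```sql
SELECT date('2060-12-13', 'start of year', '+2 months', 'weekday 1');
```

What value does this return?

2060-03-01

`start of year` rewinds 2060-12-13 to 2060-01-01.
Adding +2 months to 2060-01-01 gives 2060-03-01.
`weekday 1` advances to the next Monday; 2060-03-01 is already a Monday, so it stays at 2060-03-01.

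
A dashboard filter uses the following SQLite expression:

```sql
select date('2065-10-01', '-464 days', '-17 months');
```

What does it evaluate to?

Applying '-464 days' to 2065-10-01: counting 464 days back gives 2064-06-24.
Adding -17 months to 2064-06-24 gives 2063-01-24.

2063-01-24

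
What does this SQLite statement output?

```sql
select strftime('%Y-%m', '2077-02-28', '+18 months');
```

2078-08

First apply '+18 months': 2077-02-28 → 2078-08-28.
`%Y-%m` extracts the year-month: 2078-08.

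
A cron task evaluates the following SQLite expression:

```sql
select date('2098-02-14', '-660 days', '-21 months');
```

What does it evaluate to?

2094-07-25

Applying '-660 days' to 2098-02-14: counting 660 days back gives 2096-04-25.
Adding -21 months to 2096-04-25 gives 2094-07-25.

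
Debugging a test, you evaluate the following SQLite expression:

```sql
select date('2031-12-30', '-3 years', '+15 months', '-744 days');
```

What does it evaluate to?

Adding -3 years to 2031-12-30 gives 2028-12-30.
Adding +15 months to 2028-12-30 gives 2030-03-30.
Applying '-744 days' to 2030-03-30: counting 744 days back gives 2028-03-16.

2028-03-16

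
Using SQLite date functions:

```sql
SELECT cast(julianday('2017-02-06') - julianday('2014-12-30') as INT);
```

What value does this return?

1 day remains in December 2014 after the 30th (31 − 30).
Full months from January 2015 through January 2017 contribute their day counts.
Then 6 days into February 2017.
Total: 1 + 31 + 28 + 31 + 30 + 31 + 30 + 31 + 31 + 30 + 31 + 30 + 31 + 31 + 29 + 31 + 30 + 31 + 30 + 31 + 31 + 30 + 31 + 30 + 31 + 31 + 6 = 769.

769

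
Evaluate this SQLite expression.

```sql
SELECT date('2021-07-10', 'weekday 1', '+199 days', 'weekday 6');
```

`weekday 1` advances to the next Monday; 2021-07-10 is a Saturday, so it moves forward to 2021-07-12.
Applying '+199 days' to 2021-07-12: counting 199 days forward gives 2022-01-27.
`weekday 6` advances to the next Saturday; 2022-01-27 is a Thursday, so it moves forward to 2022-01-29.

2022-01-29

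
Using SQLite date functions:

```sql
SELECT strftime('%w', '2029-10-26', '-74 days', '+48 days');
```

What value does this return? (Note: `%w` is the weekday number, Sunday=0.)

0

First apply '-74 days', '+48 days': 2029-10-26 → 2029-09-30.
2029-09-30 is a Sunday; with Sunday=0 that is 0.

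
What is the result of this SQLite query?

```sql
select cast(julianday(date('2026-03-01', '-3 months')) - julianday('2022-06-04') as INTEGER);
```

1276

Adding -3 months to 2026-03-01 gives 2025-12-01.
26 days remain in June 2022 after the 4th (30 − 4).
Full months from July 2022 through November 2025 contribute their day counts.
Then 1 day into December 2025.
Total: 26 + 31 + 31 + 30 + 31 + 30 + 31 + 31 + 28 + 31 + 30 + 31 + 30 + 31 + 31 + 30 + 31 + 30 + 31 + 31 + 29 + 31 + 30 + 31 + 30 + 31 + 31 + 30 + 31 + 30 + 31 + 31 + 28 + 31 + 30 + 31 + 30 + 31 + 31 + 30 + 31 + 30 + 1 = 1276.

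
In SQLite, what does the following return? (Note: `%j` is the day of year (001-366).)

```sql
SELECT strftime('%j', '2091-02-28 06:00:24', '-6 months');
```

240

First apply '-6 months': 2091-02-28 06:00:24 → 2090-08-28 06:00:24.
Day-of-year for 2090-08-28: days since 2090-01-01 inclusive = 240, zero-padded to 240.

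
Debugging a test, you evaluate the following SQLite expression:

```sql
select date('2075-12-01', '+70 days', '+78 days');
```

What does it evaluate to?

Applying '+70 days' to 2075-12-01: counting 70 days forward gives 2076-02-09.
Applying '+78 days' to 2076-02-09: counting 78 days forward gives 2076-04-27.

2076-04-27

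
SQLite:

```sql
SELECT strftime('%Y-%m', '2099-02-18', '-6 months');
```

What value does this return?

2098-08

First apply '-6 months': 2099-02-18 → 2098-08-18.
`%Y-%m` extracts the year-month: 2098-08.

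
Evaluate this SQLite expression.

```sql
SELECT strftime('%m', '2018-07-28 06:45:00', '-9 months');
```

10

First apply '-9 months': 2018-07-28 06:45:00 → 2017-10-28 06:45:00.
`%m` extracts the 2-digit month (01-12): 10.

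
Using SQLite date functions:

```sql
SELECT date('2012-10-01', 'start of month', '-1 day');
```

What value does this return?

`start of month` rewinds 2012-10-01 to 2012-10-01.
Going back 1 day from 2012-10-01 reaches 2012-09-30 (last day of September, 30 days).

2012-09-30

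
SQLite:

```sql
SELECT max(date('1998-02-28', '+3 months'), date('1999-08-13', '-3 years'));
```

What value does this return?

date('1998-02-28', '+3 months') → 1998-05-28.
date('1999-08-13', '-3 years') → 1996-08-13.
Later of the two is 1998-05-28.

1998-05-28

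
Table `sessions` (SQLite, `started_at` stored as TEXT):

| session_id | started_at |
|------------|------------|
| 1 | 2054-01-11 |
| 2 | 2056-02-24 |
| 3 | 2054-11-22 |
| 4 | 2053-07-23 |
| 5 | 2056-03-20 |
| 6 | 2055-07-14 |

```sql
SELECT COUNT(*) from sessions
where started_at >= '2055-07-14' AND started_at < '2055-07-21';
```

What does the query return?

Rows in [2055-07-14, 2055-07-21): 2055-07-14 → 1 row.

1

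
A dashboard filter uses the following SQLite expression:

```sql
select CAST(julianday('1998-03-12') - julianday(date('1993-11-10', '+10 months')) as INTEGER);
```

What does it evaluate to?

1279

Adding +10 months to 1993-11-10 gives 1994-09-10.
20 days remain in September 1994 after the 10th (30 − 10).
Full months from October 1994 through February 1998 contribute their day counts.
Then 12 days into March 1998.
Total: 20 + 31 + 30 + 31 + 31 + 28 + 31 + 30 + 31 + 30 + 31 + 31 + 30 + 31 + 30 + 31 + 31 + 29 + 31 + 30 + 31 + 30 + 31 + 31 + 30 + 31 + 30 + 31 + 31 + 28 + 31 + 30 + 31 + 30 + 31 + 31 + 30 + 31 + 30 + 31 + 31 + 28 + 12 = 1279.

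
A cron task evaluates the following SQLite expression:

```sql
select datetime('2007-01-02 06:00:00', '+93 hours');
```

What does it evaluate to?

+93 hours from 2007-01-02 06:00:00 is 2007-01-06 03:00:00 (crosses midnight).

2007-01-06 03:00:00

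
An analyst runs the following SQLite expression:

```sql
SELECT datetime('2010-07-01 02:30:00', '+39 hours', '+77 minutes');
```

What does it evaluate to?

+39 hours from 2010-07-01 02:30:00 is 2010-07-02 17:30:00 (crosses midnight).
77 minutes = 1h 17m; +77 minutes from 2010-07-02 17:30:00 is 2010-07-02 18:47:00.

2010-07-02 18:47:00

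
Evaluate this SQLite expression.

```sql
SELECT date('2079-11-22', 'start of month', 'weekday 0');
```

2079-11-05

`start of month` rewinds 2079-11-22 to 2079-11-01.
`weekday 0` advances to the next Sunday; 2079-11-01 is a Wednesday, so it moves forward to 2079-11-05.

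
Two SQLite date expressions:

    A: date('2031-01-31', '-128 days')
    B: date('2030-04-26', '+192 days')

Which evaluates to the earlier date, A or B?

A

A = 2030-09-25.
B = 2030-11-04.
A is earlier.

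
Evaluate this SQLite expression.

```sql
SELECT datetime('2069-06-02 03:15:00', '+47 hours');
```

2069-06-04 02:15:00

+47 hours from 2069-06-02 03:15:00 is 2069-06-04 02:15:00 (crosses midnight).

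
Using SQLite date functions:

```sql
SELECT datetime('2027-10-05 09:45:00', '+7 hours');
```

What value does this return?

+7 hours from 2027-10-05 09:45:00 is 2027-10-05 16:45:00.

2027-10-05 16:45:00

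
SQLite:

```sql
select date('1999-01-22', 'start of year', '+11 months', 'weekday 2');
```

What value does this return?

1999-12-07

`start of year` rewinds 1999-01-22 to 1999-01-01.
Adding +11 months to 1999-01-01 gives 1999-12-01.
`weekday 2` advances to the next Tuesday; 1999-12-01 is a Wednesday, so it moves forward to 1999-12-07.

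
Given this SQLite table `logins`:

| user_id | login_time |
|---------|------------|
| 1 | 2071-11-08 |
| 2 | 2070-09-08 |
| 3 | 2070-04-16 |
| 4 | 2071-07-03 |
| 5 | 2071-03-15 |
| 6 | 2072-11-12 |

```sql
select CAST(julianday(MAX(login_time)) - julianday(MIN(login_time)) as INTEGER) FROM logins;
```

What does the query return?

941

MIN = 2070-04-16, MAX = 2072-11-12.
14 days remain in April 2070 after the 16th (30 − 16).
Full months from May 2070 through October 2072 contribute their day counts.
Then 12 days into November 2072.
Total: 14 + 31 + 30 + 31 + 31 + 30 + 31 + 30 + 31 + 31 + 28 + 31 + 30 + 31 + 30 + 31 + 31 + 30 + 31 + 30 + 31 + 31 + 29 + 31 + 30 + 31 + 30 + 31 + 31 + 30 + 31 + 12 = 941.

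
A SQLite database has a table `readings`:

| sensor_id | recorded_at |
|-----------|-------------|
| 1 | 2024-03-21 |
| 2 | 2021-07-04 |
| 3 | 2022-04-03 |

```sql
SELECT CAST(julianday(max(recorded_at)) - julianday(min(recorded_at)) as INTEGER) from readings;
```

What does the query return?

991

MIN = 2021-07-04, MAX = 2024-03-21.
27 days remain in July 2021 after the 4th (31 − 4).
Full months from August 2021 through February 2024 contribute their day counts.
Then 21 days into March 2024.
Total: 27 + 31 + 30 + 31 + 30 + 31 + 31 + 28 + 31 + 30 + 31 + 30 + 31 + 31 + 30 + 31 + 30 + 31 + 31 + 28 + 31 + 30 + 31 + 30 + 31 + 31 + 30 + 31 + 30 + 31 + 31 + 29 + 21 = 991.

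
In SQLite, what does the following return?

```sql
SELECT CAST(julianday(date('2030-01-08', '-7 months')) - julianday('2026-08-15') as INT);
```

Adding -7 months to 2030-01-08 gives 2029-06-08.
16 days remain in August 2026 after the 15th (31 − 15).
Full months from September 2026 through May 2029 contribute their day counts.
Then 8 days into June 2029.
Total: 16 + 30 + 31 + 30 + 31 + 31 + 28 + 31 + 30 + 31 + 30 + 31 + 31 + 30 + 31 + 30 + 31 + 31 + 29 + 31 + 30 + 31 + 30 + 31 + 31 + 30 + 31 + 30 + 31 + 31 + 28 + 31 + 30 + 31 + 8 = 1028.

1028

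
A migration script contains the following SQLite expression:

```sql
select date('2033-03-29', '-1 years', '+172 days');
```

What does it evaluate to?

Adding -1 year to 2033-03-29 gives 2032-03-29.
Applying '+172 days' to 2032-03-29: counting 172 days forward gives 2032-09-17.

2032-09-17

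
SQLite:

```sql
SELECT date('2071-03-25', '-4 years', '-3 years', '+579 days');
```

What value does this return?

Adding -4 years to 2071-03-25 gives 2067-03-25.
Adding -3 years to 2067-03-25 gives 2064-03-25.
Applying '+579 days' to 2064-03-25: counting 579 days forward gives 2065-10-25.

2065-10-25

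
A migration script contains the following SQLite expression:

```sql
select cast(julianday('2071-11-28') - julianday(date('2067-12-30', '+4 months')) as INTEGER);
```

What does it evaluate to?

Adding +4 months to 2067-12-30 gives 2068-04-30.
0 days remain in April 2068 after the 30th (30 − 30).
Full months from May 2068 through October 2071 contribute their day counts.
Then 28 days into November 2071.
Total: 0 + 31 + 30 + 31 + 31 + 30 + 31 + 30 + 31 + 31 + 28 + 31 + 30 + 31 + 30 + 31 + 31 + 30 + 31 + 30 + 31 + 31 + 28 + 31 + 30 + 31 + 30 + 31 + 31 + 30 + 31 + 30 + 31 + 31 + 28 + 31 + 30 + 31 + 30 + 31 + 31 + 30 + 31 + 28 = 1307.

1307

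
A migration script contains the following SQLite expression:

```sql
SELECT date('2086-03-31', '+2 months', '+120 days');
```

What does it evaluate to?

Adding +2 months to 2086-03-31 gives 2086-05-31.
Applying '+120 days' to 2086-05-31: counting 120 days forward gives 2086-09-28.

2086-09-28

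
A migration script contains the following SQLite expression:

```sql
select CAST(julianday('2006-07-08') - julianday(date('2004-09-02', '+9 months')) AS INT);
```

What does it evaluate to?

401

Adding +9 months to 2004-09-02 gives 2005-06-02.
28 days remain in June 2005 after the 2nd (30 − 2).
Full months from July 2005 through June 2006 contribute their day counts.
Then 8 days into July 2006.
Total: 28 + 31 + 31 + 30 + 31 + 30 + 31 + 31 + 28 + 31 + 30 + 31 + 30 + 8 = 401.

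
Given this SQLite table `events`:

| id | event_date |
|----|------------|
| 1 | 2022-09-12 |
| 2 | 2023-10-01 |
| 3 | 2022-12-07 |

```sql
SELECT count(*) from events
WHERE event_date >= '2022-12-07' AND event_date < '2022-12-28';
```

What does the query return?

Rows in [2022-12-07, 2022-12-28): 2022-12-07 → 1 row.

1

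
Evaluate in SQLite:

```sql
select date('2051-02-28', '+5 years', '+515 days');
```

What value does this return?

Adding +5 years to 2051-02-28 gives 2056-02-28.
Applying '+515 days' to 2056-02-28: counting 515 days forward gives 2057-07-27.

2057-07-27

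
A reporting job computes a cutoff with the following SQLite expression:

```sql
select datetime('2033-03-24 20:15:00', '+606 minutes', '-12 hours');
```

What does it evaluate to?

606 minutes = 10h 6m; +606 minutes from 2033-03-24 20:15:00 is 2033-03-25 06:21:00 (crosses midnight).
-12 hours from 2033-03-25 06:21:00 is 2033-03-24 18:21:00 (crosses midnight).

2033-03-24 18:21:00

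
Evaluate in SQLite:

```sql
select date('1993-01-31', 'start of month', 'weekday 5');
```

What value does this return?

1993-01-01

`start of month` rewinds 1993-01-31 to 1993-01-01.
`weekday 5` advances to the next Friday; 1993-01-01 is already a Friday, so it stays at 1993-01-01.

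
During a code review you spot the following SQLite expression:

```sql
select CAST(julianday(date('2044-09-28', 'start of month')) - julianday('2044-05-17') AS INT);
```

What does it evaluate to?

`start of month` rewinds 2044-09-28 to 2044-09-01.
14 days remain in May 2044 after the 17th (31 − 17).
June 2044: 30 days.
July 2044: 31 days.
August 2044: 31 days.
Then 1 day into September 2044.
Total: 14 + 30 + 31 + 31 + 1 = 107.

107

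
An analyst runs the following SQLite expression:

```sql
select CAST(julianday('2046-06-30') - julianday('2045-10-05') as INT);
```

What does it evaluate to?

26 days remain in October 2045 after the 5th (31 − 5).
Full months from November 2045 through May 2046 contribute their day counts.
Then 30 days into June 2046.
Total: 26 + 30 + 31 + 31 + 28 + 31 + 30 + 31 + 30 = 268.

268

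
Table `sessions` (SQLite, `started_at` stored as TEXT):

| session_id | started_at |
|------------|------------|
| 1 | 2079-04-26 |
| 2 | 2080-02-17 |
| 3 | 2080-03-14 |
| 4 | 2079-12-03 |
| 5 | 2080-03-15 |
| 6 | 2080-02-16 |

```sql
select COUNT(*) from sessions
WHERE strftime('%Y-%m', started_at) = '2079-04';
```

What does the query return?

1

Rows with year-month 2079-04: 2079-04-26 → 1.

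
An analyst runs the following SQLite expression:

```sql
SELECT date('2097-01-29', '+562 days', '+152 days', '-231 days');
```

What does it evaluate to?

2098-05-27

Applying '+562 days' to 2097-01-29: counting 562 days forward gives 2098-08-14.
Applying '+152 days' to 2098-08-14: counting 152 days forward gives 2099-01-13.
Applying '-231 days' to 2099-01-13: counting 231 days back gives 2098-05-27.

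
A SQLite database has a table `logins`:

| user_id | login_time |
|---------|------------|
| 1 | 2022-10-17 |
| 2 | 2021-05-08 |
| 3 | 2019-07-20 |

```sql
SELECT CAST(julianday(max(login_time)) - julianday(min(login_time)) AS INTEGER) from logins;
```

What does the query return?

1185

MIN = 2019-07-20, MAX = 2022-10-17.
11 days remain in July 2019 after the 20th (31 − 20).
Full months from August 2019 through September 2022 contribute their day counts.
Then 17 days into October 2022.
Total: 11 + 31 + 30 + 31 + 30 + 31 + 31 + 29 + 31 + 30 + 31 + 30 + 31 + 31 + 30 + 31 + 30 + 31 + 31 + 28 + 31 + 30 + 31 + 30 + 31 + 31 + 30 + 31 + 30 + 31 + 31 + 28 + 31 + 30 + 31 + 30 + 31 + 31 + 30 + 17 = 1185.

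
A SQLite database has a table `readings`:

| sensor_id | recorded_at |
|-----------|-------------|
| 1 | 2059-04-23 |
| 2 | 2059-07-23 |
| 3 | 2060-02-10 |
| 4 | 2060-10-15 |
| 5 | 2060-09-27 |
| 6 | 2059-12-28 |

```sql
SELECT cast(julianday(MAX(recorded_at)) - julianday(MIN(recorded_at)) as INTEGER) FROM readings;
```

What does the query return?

MIN = 2059-04-23, MAX = 2060-10-15.
7 days remain in April 2059 after the 23rd (30 − 23).
Full months from May 2059 through September 2060 contribute their day counts.
Then 15 days into October 2060.
Total: 7 + 31 + 30 + 31 + 31 + 30 + 31 + 30 + 31 + 31 + 29 + 31 + 30 + 31 + 30 + 31 + 31 + 30 + 15 = 541.

541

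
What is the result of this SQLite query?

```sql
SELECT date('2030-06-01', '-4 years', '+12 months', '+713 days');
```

Adding -4 years to 2030-06-01 gives 2026-06-01.
Adding +12 months to 2026-06-01 gives 2027-06-01.
Applying '+713 days' to 2027-06-01: counting 713 days forward gives 2029-05-14.

2029-05-14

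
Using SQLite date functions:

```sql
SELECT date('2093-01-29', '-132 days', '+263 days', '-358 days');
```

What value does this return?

2092-06-16

Applying '-132 days' to 2093-01-29: counting 132 days back gives 2092-09-19.
Applying '+263 days' to 2092-09-19: counting 263 days forward gives 2093-06-09.
Applying '-358 days' to 2093-06-09: counting 358 days back gives 2092-06-16.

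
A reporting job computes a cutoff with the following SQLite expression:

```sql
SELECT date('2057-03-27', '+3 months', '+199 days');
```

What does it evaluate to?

2058-01-12

Adding +3 months to 2057-03-27 gives 2057-06-27.
Applying '+199 days' to 2057-06-27: counting 199 days forward gives 2058-01-12.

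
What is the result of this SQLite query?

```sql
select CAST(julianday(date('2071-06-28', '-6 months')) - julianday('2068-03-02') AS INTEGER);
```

1031

Adding -6 months to 2071-06-28 gives 2070-12-28.
29 days remain in March 2068 after the 2nd (31 − 2).
Full months from April 2068 through November 2070 contribute their day counts.
Then 28 days into December 2070.
Total: 29 + 30 + 31 + 30 + 31 + 31 + 30 + 31 + 30 + 31 + 31 + 28 + 31 + 30 + 31 + 30 + 31 + 31 + 30 + 31 + 30 + 31 + 31 + 28 + 31 + 30 + 31 + 30 + 31 + 31 + 30 + 31 + 30 + 28 = 1031.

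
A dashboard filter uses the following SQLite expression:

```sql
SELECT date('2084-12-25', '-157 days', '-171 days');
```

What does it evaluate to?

2084-02-01

Applying '-157 days' to 2084-12-25: counting 157 days back gives 2084-07-21.
Applying '-171 days' to 2084-07-21: counting 171 days back gives 2084-02-01.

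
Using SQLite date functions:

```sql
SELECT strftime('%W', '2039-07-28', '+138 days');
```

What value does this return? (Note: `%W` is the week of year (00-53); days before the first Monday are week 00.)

First apply '+138 days': 2039-07-28 → 2039-12-13.
2039-12-13 is a Tuesday. SQLite's %W counts Mondays since the year started; the result is 50.

50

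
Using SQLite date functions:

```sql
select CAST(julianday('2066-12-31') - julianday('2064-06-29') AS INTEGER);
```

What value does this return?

1 day remains in June 2064 after the 29th (30 − 29).
Full months from July 2064 through November 2066 contribute their day counts.
Then 31 days into December 2066.
Total: 1 + 31 + 31 + 30 + 31 + 30 + 31 + 31 + 28 + 31 + 30 + 31 + 30 + 31 + 31 + 30 + 31 + 30 + 31 + 31 + 28 + 31 + 30 + 31 + 30 + 31 + 31 + 30 + 31 + 30 + 31 = 915.

915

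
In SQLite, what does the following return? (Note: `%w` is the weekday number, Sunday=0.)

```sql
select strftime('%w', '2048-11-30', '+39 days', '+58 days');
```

First apply '+39 days', '+58 days': 2048-11-30 → 2049-03-07.
2049-03-07 is a Sunday; with Sunday=0 that is 0.

0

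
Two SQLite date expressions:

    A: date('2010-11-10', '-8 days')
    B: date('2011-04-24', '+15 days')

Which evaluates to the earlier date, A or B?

A = 2010-11-02.
B = 2011-05-09.
A is earlier.

A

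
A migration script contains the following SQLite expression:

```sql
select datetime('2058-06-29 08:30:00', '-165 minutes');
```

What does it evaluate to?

165 minutes = 2h 45m; -165 minutes from 2058-06-29 08:30:00 is 2058-06-29 05:45:00.

2058-06-29 05:45:00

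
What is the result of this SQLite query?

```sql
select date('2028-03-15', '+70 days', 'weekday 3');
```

2028-05-24

Applying '+70 days' to 2028-03-15: counting 70 days forward gives 2028-05-24.
`weekday 3` advances to the next Wednesday; 2028-05-24 is already a Wednesday, so it stays at 2028-05-24.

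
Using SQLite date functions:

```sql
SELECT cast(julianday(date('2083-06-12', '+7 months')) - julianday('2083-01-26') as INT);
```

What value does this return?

Adding +7 months to 2083-06-12 gives 2084-01-12.
5 days remain in January 2083 after the 26th (31 − 26).
Full months from February 2083 through December 2083 contribute their day counts.
Then 12 days into January 2084.
Total: 5 + 28 + 31 + 30 + 31 + 30 + 31 + 31 + 30 + 31 + 30 + 31 + 12 = 351.

351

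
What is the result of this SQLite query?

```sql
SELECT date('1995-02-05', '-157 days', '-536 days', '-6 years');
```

Applying '-157 days' to 1995-02-05: counting 157 days back gives 1994-09-01.
Applying '-536 days' to 1994-09-01: counting 536 days back gives 1993-03-14.
Adding -6 years to 1993-03-14 gives 1987-03-14.

1987-03-14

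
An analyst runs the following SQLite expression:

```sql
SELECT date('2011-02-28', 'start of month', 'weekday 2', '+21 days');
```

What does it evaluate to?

`start of month` rewinds 2011-02-28 to 2011-02-01.
`weekday 2` advances to the next Tuesday; 2011-02-01 is already a Tuesday, so it stays at 2011-02-01.
Advancing 21 more days within February lands on 2011-02-22.

2011-02-22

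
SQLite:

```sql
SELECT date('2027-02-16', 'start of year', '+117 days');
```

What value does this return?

`start of year` rewinds 2027-02-16 to 2027-01-01.
Applying '+117 days' to 2027-01-01: counting 117 days forward gives 2027-04-28.

2027-04-28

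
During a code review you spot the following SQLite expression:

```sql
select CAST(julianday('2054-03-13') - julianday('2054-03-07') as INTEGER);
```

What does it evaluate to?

Both dates are in March 2054: 13 − 7 = 6.

6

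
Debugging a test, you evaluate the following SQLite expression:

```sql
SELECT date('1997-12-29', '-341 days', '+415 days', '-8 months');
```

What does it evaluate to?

Applying '-341 days' to 1997-12-29: counting 341 days back gives 1997-01-22.
Applying '+415 days' to 1997-01-22: counting 415 days forward gives 1998-03-13.
Adding -8 months to 1998-03-13 gives 1997-07-13.

1997-07-13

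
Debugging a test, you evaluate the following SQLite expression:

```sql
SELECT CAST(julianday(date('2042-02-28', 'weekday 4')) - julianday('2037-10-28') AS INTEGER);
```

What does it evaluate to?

1590

`weekday 4` advances to the next Thursday; 2042-02-28 is a Friday, so it moves forward to 2042-03-06.
3 days remain in October 2037 after the 28th (31 − 28).
Full months from November 2037 through February 2042 contribute their day counts.
Then 6 days into March 2042.
Total: 3 + 30 + 31 + 31 + 28 + 31 + 30 + 31 + 30 + 31 + 31 + 30 + 31 + 30 + 31 + 31 + 28 + 31 + 30 + 31 + 30 + 31 + 31 + 30 + 31 + 30 + 31 + 31 + 29 + 31 + 30 + 31 + 30 + 31 + 31 + 30 + 31 + 30 + 31 + 31 + 28 + 31 + 30 + 31 + 30 + 31 + 31 + 30 + 31 + 30 + 31 + 31 + 28 + 6 = 1590.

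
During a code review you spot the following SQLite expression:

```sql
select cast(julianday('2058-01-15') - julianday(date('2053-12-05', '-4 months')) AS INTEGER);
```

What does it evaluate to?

1624

Adding -4 months to 2053-12-05 gives 2053-08-05.
26 days remain in August 2053 after the 5th (31 − 5).
Full months from September 2053 through December 2057 contribute their day counts.
Then 15 days into January 2058.
Total: 26 + 30 + 31 + 30 + 31 + 31 + 28 + 31 + 30 + 31 + 30 + 31 + 31 + 30 + 31 + 30 + 31 + 31 + 28 + 31 + 30 + 31 + 30 + 31 + 31 + 30 + 31 + 30 + 31 + 31 + 29 + 31 + 30 + 31 + 30 + 31 + 31 + 30 + 31 + 30 + 31 + 31 + 28 + 31 + 30 + 31 + 30 + 31 + 31 + 30 + 31 + 30 + 31 + 15 = 1624.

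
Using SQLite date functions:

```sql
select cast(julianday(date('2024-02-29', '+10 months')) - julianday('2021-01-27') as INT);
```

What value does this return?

1432

Adding +10 months to 2024-02-29 gives 2024-12-29.
4 days remain in January 2021 after the 27th (31 − 27).
Full months from February 2021 through November 2024 contribute their day counts.
Then 29 days into December 2024.
Total: 4 + 28 + 31 + 30 + 31 + 30 + 31 + 31 + 30 + 31 + 30 + 31 + 31 + 28 + 31 + 30 + 31 + 30 + 31 + 31 + 30 + 31 + 30 + 31 + 31 + 28 + 31 + 30 + 31 + 30 + 31 + 31 + 30 + 31 + 30 + 31 + 31 + 29 + 31 + 30 + 31 + 30 + 31 + 31 + 30 + 31 + 30 + 29 = 1432.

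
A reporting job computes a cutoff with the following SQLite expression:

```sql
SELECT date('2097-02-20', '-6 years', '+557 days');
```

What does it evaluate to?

2092-08-30

Adding -6 years to 2097-02-20 gives 2091-02-20.
Applying '+557 days' to 2091-02-20: counting 557 days forward gives 2092-08-30.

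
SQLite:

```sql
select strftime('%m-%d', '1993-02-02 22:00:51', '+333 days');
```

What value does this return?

01-01

First apply '+333 days': 1993-02-02 22:00:51 → 1994-01-01 22:00:51.
`%m-%d` extracts the month-day: 01-01.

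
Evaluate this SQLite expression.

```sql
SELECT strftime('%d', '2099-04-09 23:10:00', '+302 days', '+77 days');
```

23

First apply '+302 days', '+77 days': 2099-04-09 23:10:00 → 2100-04-23 23:10:00.
`%d` extracts the 2-digit day of month: 23.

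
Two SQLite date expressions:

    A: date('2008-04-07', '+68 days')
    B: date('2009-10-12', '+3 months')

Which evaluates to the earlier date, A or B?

A

A = 2008-06-14.
B = 2010-01-12.
A is earlier.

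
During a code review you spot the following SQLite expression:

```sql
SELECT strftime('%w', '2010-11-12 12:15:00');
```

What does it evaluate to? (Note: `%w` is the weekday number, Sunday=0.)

5

2010-11-12 is a Friday; with Sunday=0 that is 5.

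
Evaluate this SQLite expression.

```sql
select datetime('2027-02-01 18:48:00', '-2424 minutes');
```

2424 minutes = 40h 24m; -2424 minutes from 2027-02-01 18:48:00 is 2027-01-31 02:24:00 (crosses midnight).

2027-01-31 02:24:00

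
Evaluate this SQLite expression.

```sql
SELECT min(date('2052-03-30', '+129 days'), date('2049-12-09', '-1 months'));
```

date('2052-03-30', '+129 days') → 2052-08-06.
date('2049-12-09', '-1 months') → 2049-11-09.
Earlier of the two is 2049-11-09.

2049-11-09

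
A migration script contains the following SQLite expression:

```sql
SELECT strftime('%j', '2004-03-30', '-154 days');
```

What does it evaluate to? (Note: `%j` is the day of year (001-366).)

First apply '-154 days': 2004-03-30 → 2003-10-28.
Day-of-year for 2003-10-28: days since 2003-01-01 inclusive = 301, zero-padded to 301.

301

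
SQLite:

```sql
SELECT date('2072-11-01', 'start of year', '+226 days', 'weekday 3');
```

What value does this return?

2072-08-17

`start of year` rewinds 2072-11-01 to 2072-01-01.
Applying '+226 days' to 2072-01-01: counting 226 days forward gives 2072-08-14.
`weekday 3` advances to the next Wednesday; 2072-08-14 is a Sunday, so it moves forward to 2072-08-17.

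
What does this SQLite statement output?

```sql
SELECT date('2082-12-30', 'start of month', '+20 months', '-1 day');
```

`start of month` rewinds 2082-12-30 to 2082-12-01.
Adding +20 months to 2082-12-01 gives 2084-08-01.
Going back 1 day from 2084-08-01 reaches 2084-07-31 (last day of July, 31 days).

2084-07-31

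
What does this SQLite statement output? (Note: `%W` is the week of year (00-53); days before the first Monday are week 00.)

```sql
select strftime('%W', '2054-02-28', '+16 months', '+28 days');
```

First apply '+16 months', '+28 days': 2054-02-28 → 2055-07-26.
2055-07-26 is a Monday. SQLite's %W counts Mondays since the year started; the result is 30.

30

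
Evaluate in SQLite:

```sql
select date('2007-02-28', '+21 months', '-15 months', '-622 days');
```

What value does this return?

Adding +21 months to 2007-02-28 gives 2008-11-28.
Adding -15 months to 2008-11-28 gives 2007-08-28.
Applying '-622 days' to 2007-08-28: counting 622 days back gives 2005-12-14.

2005-12-14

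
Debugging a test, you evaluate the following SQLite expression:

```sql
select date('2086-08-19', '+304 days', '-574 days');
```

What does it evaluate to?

2085-11-22

Applying '+304 days' to 2086-08-19: counting 304 days forward gives 2087-06-19.
Applying '-574 days' to 2087-06-19: counting 574 days back gives 2085-11-22.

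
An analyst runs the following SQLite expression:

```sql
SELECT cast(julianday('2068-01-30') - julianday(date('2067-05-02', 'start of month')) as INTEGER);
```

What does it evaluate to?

`start of month` rewinds 2067-05-02 to 2067-05-01.
30 days remain in May 2067 after the 1st (31 − 1).
Full months from June 2067 through December 2067 contribute their day counts.
Then 30 days into January 2068.
Total: 30 + 30 + 31 + 31 + 30 + 31 + 30 + 31 + 30 = 274.

274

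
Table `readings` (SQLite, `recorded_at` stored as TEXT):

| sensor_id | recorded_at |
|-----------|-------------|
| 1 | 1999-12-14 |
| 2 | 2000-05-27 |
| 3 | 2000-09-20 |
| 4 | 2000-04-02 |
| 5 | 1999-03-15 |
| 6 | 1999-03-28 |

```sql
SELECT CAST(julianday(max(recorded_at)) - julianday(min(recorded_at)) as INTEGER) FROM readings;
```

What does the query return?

555

MIN = 1999-03-15, MAX = 2000-09-20.
16 days remain in March 1999 after the 15th (31 − 15).
Full months from April 1999 through August 2000 contribute their day counts.
Then 20 days into September 2000.
Total: 16 + 30 + 31 + 30 + 31 + 31 + 30 + 31 + 30 + 31 + 31 + 29 + 31 + 30 + 31 + 30 + 31 + 31 + 20 = 555.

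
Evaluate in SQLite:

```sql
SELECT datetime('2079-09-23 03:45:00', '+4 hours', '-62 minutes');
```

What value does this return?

2079-09-23 06:43:00

+4 hours from 2079-09-23 03:45:00 is 2079-09-23 07:45:00.
62 minutes = 1h 2m; -62 minutes from 2079-09-23 07:45:00 is 2079-09-23 06:43:00.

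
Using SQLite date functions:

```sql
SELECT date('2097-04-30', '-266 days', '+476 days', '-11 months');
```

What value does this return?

2096-12-26

Applying '-266 days' to 2097-04-30: counting 266 days back gives 2096-08-07.
Applying '+476 days' to 2096-08-07: counting 476 days forward gives 2097-11-26.
Adding -11 months to 2097-11-26 gives 2096-12-26.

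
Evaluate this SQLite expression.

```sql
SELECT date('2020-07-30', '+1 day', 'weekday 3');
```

2020-08-05

Advancing 1 more day within July lands on 2020-07-31.
`weekday 3` advances to the next Wednesday; 2020-07-31 is a Friday, so it moves forward to 2020-08-05.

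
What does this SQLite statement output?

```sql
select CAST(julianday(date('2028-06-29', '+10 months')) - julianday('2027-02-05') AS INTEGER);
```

814

Adding +10 months to 2028-06-29 gives 2029-04-29.
23 days remain in February 2027 after the 5th (28 − 5).
Full months from March 2027 through March 2029 contribute their day counts.
Then 29 days into April 2029.
Total: 23 + 31 + 30 + 31 + 30 + 31 + 31 + 30 + 31 + 30 + 31 + 31 + 29 + 31 + 30 + 31 + 30 + 31 + 31 + 30 + 31 + 30 + 31 + 31 + 28 + 31 + 29 = 814.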